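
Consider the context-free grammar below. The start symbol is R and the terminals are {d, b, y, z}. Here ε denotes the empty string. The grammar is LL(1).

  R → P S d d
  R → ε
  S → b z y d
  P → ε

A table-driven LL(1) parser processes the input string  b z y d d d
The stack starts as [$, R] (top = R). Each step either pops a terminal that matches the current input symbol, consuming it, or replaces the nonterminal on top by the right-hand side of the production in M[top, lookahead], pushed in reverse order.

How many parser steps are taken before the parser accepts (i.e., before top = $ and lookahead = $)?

9

     Stack          Input          Action
  1  $ R            b z y d d d $  expand R → P S d d
  2  $ d d S P      b z y d d d $  expand P → ε
  3  $ d d S        b z y d d d $  expand S → b z y d
  4  $ d d d y z b  b z y d d d $  match b
  5  $ d d d y z    z y d d d $    match z
  6  $ d d d y      y d d d $      match y
  7  $ d d d        d d d $        match d
  8  $ d d          d d $          match d
  9  $ d            d $            match d
Accept reached after 9 steps.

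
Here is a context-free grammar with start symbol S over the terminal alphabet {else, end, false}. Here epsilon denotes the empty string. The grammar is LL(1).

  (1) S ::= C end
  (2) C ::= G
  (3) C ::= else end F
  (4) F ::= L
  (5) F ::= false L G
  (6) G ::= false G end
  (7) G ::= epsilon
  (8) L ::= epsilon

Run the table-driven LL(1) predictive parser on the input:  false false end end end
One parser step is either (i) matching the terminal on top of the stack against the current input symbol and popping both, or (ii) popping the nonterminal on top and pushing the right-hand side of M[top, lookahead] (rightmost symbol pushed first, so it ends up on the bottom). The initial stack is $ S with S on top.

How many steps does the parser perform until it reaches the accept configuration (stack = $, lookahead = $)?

10

step 1: stack=$ S  input=false false end end end $  — expand S ::= C end
step 2: stack=$ end C  input=false false end end end $  — expand C ::= G
step 3: stack=$ end G  input=false false end end end $  — expand G ::= false G end
step 4: stack=$ end end G false  input=false false end end end $  — match false
step 5: stack=$ end end G  input=false end end end $  — expand G ::= false G end
step 6: stack=$ end end end G false  input=false end end end $  — match false
step 7: stack=$ end end end G  input=end end end $  — expand G ::= epsilon
step 8: stack=$ end end end  input=end end end $  — match end
step 9: stack=$ end end  input=end end $  — match end
step 10: stack=$ end  input=end $  — match end
Accept reached after 10 steps.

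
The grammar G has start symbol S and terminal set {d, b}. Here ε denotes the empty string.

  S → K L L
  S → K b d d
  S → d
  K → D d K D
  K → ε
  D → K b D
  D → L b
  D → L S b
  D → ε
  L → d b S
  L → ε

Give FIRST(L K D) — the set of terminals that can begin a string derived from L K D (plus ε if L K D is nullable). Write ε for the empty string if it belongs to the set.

{ε, b, d}

FIRST(L): from L→d b S we get {d}; from L→ε we get {ε}. So FIRST(L) = {ε, d}.
FIRST(S): from S→K L L we get {ε, b, d}; from S→K b d d we get {b, d}; from S→d we get {d}. So FIRST(S) = {ε, b, d}.
FIRST(K): from K→D d K D we get {b, d}; from K→ε we get {ε}. So FIRST(K) = {ε, b, d}.
FIRST(D): from D→K b D we get {b, d}; from D→L b we get {b, d}; from D→L S b we get {b, d}; from D→ε we get {ε}. So FIRST(D) = {ε, b, d}.
FIRST(L K D): take FIRST of each symbol in turn, carrying on past any symbol whose FIRST contains ε; result {ε, b, d}.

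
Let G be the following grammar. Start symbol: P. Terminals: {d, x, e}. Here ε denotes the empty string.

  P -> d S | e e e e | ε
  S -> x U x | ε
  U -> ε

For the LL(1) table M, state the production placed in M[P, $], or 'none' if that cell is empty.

FIRST(P): from P->d S we get {d}; from P->e e e e we get {e}; from P->ε we get {ε}. So FIRST(P) = {ε, d, e}.
FIRST(S): from S->x U x we get {x}; from S->ε we get {ε}. So FIRST(S) = {ε, x}.
FIRST(U): from U->ε we get {ε}. So FIRST(U) = {ε}.
FOLLOW(P) includes $ since P is the start symbol.
FOLLOW(P): P appears on no right-hand side. Thus FOLLOW(P) = {$}.
For P -> d S: FIRST(d S) = {d}, so it goes in M[P, t] for t ∈ {d}.
For P -> e e e e: FIRST(e e e e) = {e}, so it goes in M[P, t] for t ∈ {e}.
For P -> ε: FIRST(ε) = {ε}, so it goes in M[P, t] for t ∈ {}; since ε ∈ FIRST, also for every t ∈ FOLLOW(P) = {$}.

P -> ε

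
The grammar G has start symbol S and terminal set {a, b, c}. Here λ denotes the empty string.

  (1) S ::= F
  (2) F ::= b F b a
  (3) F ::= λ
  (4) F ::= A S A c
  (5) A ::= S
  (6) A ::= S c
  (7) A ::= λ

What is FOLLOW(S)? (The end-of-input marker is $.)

FIRST(S) = {λ, b, c}  (via F)
FIRST(A) = {λ, b, c}  (via S, S c)
FIRST(F) = {λ, b, c}  (via A S A c)
FOLLOW(S) includes $ since S is the start symbol.
FOLLOW(A): in F::=A S A c (occurrence 1), A is followed by S A c with FIRST {b, c}; in F::=A S A c (occurrence 2), A is followed by c with FIRST {c}. Thus FOLLOW(A) = {b, c}.
FOLLOW(S): in F::=A S A c, S is followed by A c with FIRST {b, c}; in A::=S, the suffix after S is empty, so FOLLOW(S) ⊇ FOLLOW(A) = {b, c}; in A::=S c, S is followed by c with FIRST {c}. Thus FOLLOW(S) = {$, b, c}.
FOLLOW(F): in S::=F, the suffix after F is empty, so FOLLOW(F) ⊇ FOLLOW(S) = {$, b, c}; in F::=b F b a, F is followed by b a with FIRST {b}. Thus FOLLOW(F) = {$, b, c}.

{$, b, c}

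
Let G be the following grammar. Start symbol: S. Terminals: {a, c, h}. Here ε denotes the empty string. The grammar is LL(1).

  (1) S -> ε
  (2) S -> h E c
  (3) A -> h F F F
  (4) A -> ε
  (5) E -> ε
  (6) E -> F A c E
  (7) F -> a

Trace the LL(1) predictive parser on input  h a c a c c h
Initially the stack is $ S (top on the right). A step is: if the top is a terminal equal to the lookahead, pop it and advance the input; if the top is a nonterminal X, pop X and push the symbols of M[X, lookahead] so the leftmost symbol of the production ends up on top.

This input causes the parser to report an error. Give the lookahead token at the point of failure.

h

step 1: stack=$ S  input=h a c a c c h $  — expand S -> h E c
step 2: stack=$ c E h  input=h a c a c c h $  — match h
step 3: stack=$ c E  input=a c a c c h $  — expand E -> F A c E
step 4: stack=$ c E c A F  input=a c a c c h $  — expand F -> a
step 5: stack=$ c E c A a  input=a c a c c h $  — match a
step 6: stack=$ c E c A  input=c a c c h $  — expand A -> ε
step 7: stack=$ c E c  input=c a c c h $  — match c
step 8: stack=$ c E  input=a c c h $  — expand E -> F A c E
step 9: stack=$ c E c A F  input=a c c h $  — expand F -> a
step 10: stack=$ c E c A a  input=a c c h $  — match a
step 11: stack=$ c E c A  input=c c h $  — expand A -> ε
step 12: stack=$ c E c  input=c c h $  — match c
step 13: stack=$ c E  input=c h $  — expand E -> ε
step 14: stack=$ c  input=c h $  — match c
step 15: stack=$  input=h $  — error: stack empty but input remains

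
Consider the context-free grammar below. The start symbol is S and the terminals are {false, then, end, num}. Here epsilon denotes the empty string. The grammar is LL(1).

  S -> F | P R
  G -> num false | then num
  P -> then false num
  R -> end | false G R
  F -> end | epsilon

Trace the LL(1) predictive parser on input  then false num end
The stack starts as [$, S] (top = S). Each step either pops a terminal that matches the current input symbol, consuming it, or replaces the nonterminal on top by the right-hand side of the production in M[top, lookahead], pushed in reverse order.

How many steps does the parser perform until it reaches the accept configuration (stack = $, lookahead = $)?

step 1: stack=$ S  input=then false num end $  — expand S -> P R
step 2: stack=$ R P  input=then false num end $  — expand P -> then false num
step 3: stack=$ R num false then  input=then false num end $  — match then
step 4: stack=$ R num false  input=false num end $  — match false
step 5: stack=$ R num  input=num end $  — match num
step 6: stack=$ R  input=end $  — expand R -> end
step 7: stack=$ end  input=end $  — match end
Accept reached after 7 steps.

7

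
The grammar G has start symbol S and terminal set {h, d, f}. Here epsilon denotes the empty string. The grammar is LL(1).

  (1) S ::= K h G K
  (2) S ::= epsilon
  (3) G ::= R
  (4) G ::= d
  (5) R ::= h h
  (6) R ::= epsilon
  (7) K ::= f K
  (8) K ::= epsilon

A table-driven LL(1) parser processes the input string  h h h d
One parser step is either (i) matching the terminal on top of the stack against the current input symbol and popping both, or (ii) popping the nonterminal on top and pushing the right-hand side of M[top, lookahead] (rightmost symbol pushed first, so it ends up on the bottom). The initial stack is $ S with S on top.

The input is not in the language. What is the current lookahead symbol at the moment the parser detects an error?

d

     Stack      Input      Action
  1  $ S        h h h d $  expand S ::= K h G K
  2  $ K G h K  h h h d $  expand K ::= epsilon
  3  $ K G h    h h h d $  match h
  4  $ K G      h h d $    expand G ::= R
  5  $ K R      h h d $    expand R ::= h h
  6  $ K h h    h h d $    match h
  7  $ K h      h d $      match h
  8  $ K        d $        error: M[K, d] is empty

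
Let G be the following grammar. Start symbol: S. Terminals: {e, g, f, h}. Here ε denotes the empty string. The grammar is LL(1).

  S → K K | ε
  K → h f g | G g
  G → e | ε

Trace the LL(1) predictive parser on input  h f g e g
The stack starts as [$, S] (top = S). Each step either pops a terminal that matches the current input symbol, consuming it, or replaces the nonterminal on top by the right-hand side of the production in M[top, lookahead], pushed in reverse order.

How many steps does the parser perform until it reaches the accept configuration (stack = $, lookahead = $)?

9

     Stack      Input        Action
  1  $ S        h f g e g $  expand S → K K
  2  $ K K      h f g e g $  expand K → h f g
  3  $ K g f h  h f g e g $  match h
  4  $ K g f    f g e g $    match f
  5  $ K g      g e g $      match g
  6  $ K        e g $        expand K → G g
  7  $ g G      e g $        expand G → e
  8  $ g e      e g $        match e
  9  $ g        g $          match g
Accept reached after 9 steps.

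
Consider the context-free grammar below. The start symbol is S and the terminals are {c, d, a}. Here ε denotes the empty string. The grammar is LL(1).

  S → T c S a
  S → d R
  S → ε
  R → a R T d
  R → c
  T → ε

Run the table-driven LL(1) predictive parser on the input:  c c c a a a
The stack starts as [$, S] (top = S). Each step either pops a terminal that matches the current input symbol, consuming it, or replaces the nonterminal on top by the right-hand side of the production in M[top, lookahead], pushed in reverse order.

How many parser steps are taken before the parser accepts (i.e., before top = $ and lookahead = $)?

13

      Stack          Input          Action
   1  $ S            c c c a a a $  expand S → T c S a
   2  $ a S c T      c c c a a a $  expand T → ε
   3  $ a S c        c c c a a a $  match c
   4  $ a S          c c a a a $    expand S → T c S a
   5  $ a a S c T    c c a a a $    expand T → ε
   6  $ a a S c      c c a a a $    match c
   7  $ a a S        c a a a $      expand S → T c S a
   8  $ a a a S c T  c a a a $      expand T → ε
   9  $ a a a S c    c a a a $      match c
  10  $ a a a S      a a a $        expand S → ε
  11  $ a a a        a a a $        match a
  12  $ a a          a a $          match a
  13  $ a            a $            match a
Accept reached after 13 steps.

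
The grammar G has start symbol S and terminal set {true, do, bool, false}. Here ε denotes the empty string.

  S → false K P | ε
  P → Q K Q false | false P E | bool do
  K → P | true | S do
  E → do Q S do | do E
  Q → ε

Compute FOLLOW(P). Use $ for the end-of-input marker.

{$, bool, do, false, true}

FIRST(S) = {ε, false}
FIRST(E) = {do}
FIRST(Q) = {ε}
FIRST(P) = {bool, do, false, true}  (via Q K Q false)
FIRST(K) = {bool, do, false, true}  (via P, S do)
FOLLOW(S) includes $ since S is the start symbol.
FOLLOW(S): in K→S do, S is followed by do with FIRST {do}; in E→do Q S do, S is followed by do with FIRST {do}. Thus FOLLOW(S) = {$, do}.
FOLLOW(K): in S→false K P, K is followed by P with FIRST {bool, do, false, true}; in P→Q K Q false, K is followed by Q false with FIRST {false}. Thus FOLLOW(K) = {bool, do, false, true}.
FOLLOW(P): in S→false K P, the suffix after P is empty, so FOLLOW(P) ⊇ FOLLOW(S) = {$, do}; in P→false P E, P is followed by E with FIRST {do}; in K→P, the suffix after P is empty, so FOLLOW(P) ⊇ FOLLOW(K) = {bool, do, false, true}. Thus FOLLOW(P) = {$, bool, do, false, true}.
FOLLOW(E): in P→false P E, the suffix after E is empty, so FOLLOW(E) ⊇ FOLLOW(P) = {$, bool, do, false, true}; in E→do E, the suffix after E is empty (adds nothing new). Thus FOLLOW(E) = {$, bool, do, false, true}.
FOLLOW(Q): in P→Q K Q false (occurrence 1), Q is followed by K Q false with FIRST {bool, do, false, true}; in P→Q K Q false (occurrence 2), Q is followed by false with FIRST {false}; in E→do Q S do, Q is followed by S do with FIRST {do, false}. Thus FOLLOW(Q) = {bool, do, false, true}.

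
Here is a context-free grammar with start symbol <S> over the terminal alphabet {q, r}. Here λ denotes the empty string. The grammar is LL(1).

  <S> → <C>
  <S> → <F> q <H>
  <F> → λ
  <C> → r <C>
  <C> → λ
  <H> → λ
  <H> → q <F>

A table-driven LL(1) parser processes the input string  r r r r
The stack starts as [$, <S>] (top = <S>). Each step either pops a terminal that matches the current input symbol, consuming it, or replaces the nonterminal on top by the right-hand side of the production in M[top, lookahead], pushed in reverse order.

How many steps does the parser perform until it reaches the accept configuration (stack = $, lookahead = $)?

step 1: stack=$ <S>  input=r r r r $  — expand <S> → <C>
step 2: stack=$ <C>  input=r r r r $  — expand <C> → r <C>
step 3: stack=$ <C> r  input=r r r r $  — match r
step 4: stack=$ <C>  input=r r r $  — expand <C> → r <C>
step 5: stack=$ <C> r  input=r r r $  — match r
step 6: stack=$ <C>  input=r r $  — expand <C> → r <C>
step 7: stack=$ <C> r  input=r r $  — match r
step 8: stack=$ <C>  input=r $  — expand <C> → r <C>
step 9: stack=$ <C> r  input=r $  — match r
step 10: stack=$ <C>  input=$  — expand <C> → λ
Accept reached after 10 steps.

10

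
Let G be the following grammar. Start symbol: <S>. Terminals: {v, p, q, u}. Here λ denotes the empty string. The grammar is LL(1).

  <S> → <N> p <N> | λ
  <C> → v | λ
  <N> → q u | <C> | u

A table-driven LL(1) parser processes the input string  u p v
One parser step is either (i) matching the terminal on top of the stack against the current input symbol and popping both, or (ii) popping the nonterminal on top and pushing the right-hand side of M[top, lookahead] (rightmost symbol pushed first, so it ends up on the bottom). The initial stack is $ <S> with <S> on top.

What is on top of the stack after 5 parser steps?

<C>

     Stack        Input    Action
  1  $ <S>        u p v $  expand <S> → <N> p <N>
  2  $ <N> p <N>  u p v $  expand <N> → u
  3  $ <N> p u    u p v $  match u
  4  $ <N> p      p v $    match p
  5  $ <N>        v $      expand <N> → <C>
Stack after step 5: $ <C> (top = <C>).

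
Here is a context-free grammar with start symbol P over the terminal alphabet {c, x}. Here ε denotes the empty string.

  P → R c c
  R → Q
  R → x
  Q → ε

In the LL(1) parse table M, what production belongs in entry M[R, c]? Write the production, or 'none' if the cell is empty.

R → Q

FIRST(Q): from Q→ε we get {ε}. So FIRST(Q) = {ε}.
FIRST(R): from R→Q we get {ε}; from R→x we get {x}. So FIRST(R) = {ε, x}.
FIRST(P): from P→R c c we get {c, x}. So FIRST(P) = {c, x}.
FOLLOW(P) includes $ since P is the start symbol.
FOLLOW(R): in P→R c c, R is followed by c c with FIRST {c}. Thus FOLLOW(R) = {c}.
For R → Q: FIRST(Q) = {ε}, so it goes in M[R, t] for t ∈ {}; since ε ∈ FIRST, also for every t ∈ FOLLOW(R) = {c}.
For R → x: FIRST(x) = {x}, so it goes in M[R, t] for t ∈ {x}.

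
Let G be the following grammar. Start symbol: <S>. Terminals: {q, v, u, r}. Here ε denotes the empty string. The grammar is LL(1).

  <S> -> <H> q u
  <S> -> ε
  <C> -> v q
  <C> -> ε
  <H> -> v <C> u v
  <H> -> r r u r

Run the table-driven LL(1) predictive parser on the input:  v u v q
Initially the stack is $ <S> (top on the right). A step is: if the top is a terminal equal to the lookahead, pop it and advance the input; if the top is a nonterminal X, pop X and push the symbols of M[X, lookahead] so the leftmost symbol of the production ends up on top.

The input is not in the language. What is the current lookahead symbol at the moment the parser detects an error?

$

step 1: stack=$ <S>  input=v u v q $  — expand <S> -> <H> q u
step 2: stack=$ u q <H>  input=v u v q $  — expand <H> -> v <C> u v
step 3: stack=$ u q v u <C> v  input=v u v q $  — match v
step 4: stack=$ u q v u <C>  input=u v q $  — expand <C> -> ε
step 5: stack=$ u q v u  input=u v q $  — match u
step 6: stack=$ u q v  input=v q $  — match v
step 7: stack=$ u q  input=q $  — match q
step 8: stack=$ u  input=$  — error: top is terminal u but lookahead is $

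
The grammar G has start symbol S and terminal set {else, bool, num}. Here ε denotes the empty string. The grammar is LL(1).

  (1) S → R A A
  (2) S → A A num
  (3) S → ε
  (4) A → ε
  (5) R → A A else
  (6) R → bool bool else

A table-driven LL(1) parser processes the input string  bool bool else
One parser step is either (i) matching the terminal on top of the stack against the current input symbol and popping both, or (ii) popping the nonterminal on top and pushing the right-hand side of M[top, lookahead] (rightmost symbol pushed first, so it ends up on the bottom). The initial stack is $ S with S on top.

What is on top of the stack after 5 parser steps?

A

step 1: stack=$ S  input=bool bool else $  — expand S → R A A
step 2: stack=$ A A R  input=bool bool else $  — expand R → bool bool else
step 3: stack=$ A A else bool bool  input=bool bool else $  — match bool
step 4: stack=$ A A else bool  input=bool else $  — match bool
step 5: stack=$ A A else  input=else $  — match else
Stack after step 5: $ A A (top = A).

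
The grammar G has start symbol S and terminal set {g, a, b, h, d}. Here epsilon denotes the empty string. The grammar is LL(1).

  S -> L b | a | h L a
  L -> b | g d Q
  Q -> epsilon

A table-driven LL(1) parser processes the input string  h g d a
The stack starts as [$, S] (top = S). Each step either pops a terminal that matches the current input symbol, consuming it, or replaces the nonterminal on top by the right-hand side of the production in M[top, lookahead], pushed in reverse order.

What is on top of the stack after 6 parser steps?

a

     Stack      Input      Action
  1  $ S        h g d a $  expand S -> h L a
  2  $ a L h    h g d a $  match h
  3  $ a L      g d a $    expand L -> g d Q
  4  $ a Q d g  g d a $    match g
  5  $ a Q d    d a $      match d
  6  $ a Q      a $        expand Q -> epsilon
Stack after step 6: $ a (top = a).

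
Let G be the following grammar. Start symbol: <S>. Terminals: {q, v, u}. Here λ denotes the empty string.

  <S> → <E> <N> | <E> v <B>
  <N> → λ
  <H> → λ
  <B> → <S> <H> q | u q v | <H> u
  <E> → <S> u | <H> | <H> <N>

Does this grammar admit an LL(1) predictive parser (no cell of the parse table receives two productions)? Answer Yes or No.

FIRST(<S>) = {λ, u, v}
FIRST(<N>) = {λ}
FIRST(<H>) = {λ}
FIRST(<B>) = {q, u, v}
FIRST(<E>) = {λ, u, v}
FOLLOW(<S>) = {$, q, u}
FOLLOW(<N>) = {$, q, u, v}
FOLLOW(<H>) = {$, q, u, v}
FOLLOW(<B>) = {$, q, u}
FOLLOW(<E>) = {$, q, u, v}
Cell M[<B>, u] receives both <B> → <S> <H> q and <B> → u q v and <B> → <H> u — the grammar is not LL(1).

No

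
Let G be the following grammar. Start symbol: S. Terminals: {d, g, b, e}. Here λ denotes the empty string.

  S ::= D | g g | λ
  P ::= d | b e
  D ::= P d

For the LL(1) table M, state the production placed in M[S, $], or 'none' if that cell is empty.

S ::= λ

FIRST(P) = {b, d}
FIRST(D) = {b, d}  (via P d)
FIRST(S) = {λ, b, d, g}  (via D)
FOLLOW(S) includes $ since S is the start symbol.
FOLLOW(S): S appears on no right-hand side. Thus FOLLOW(S) = {$}.
For S ::= D: FIRST(D) = {b, d}, so it goes in M[S, t] for t ∈ {b, d}.
For S ::= g g: FIRST(g g) = {g}, so it goes in M[S, t] for t ∈ {g}.
For S ::= λ: FIRST(λ) = {λ}, so it goes in M[S, t] for t ∈ {}; since λ ∈ FIRST, also for every t ∈ FOLLOW(S) = {$}.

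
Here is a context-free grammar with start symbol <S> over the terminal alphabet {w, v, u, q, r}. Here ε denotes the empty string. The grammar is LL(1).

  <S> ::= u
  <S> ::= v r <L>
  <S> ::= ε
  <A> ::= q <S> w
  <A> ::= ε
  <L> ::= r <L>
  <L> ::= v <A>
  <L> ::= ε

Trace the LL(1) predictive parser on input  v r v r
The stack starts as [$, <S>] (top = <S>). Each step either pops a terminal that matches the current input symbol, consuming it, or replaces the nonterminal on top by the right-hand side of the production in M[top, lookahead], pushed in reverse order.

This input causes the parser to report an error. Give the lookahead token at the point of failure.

step 1: stack=$ <S>  input=v r v r $  — expand <S> ::= v r <L>
step 2: stack=$ <L> r v  input=v r v r $  — match v
step 3: stack=$ <L> r  input=r v r $  — match r
step 4: stack=$ <L>  input=v r $  — expand <L> ::= v <A>
step 5: stack=$ <A> v  input=v r $  — match v
step 6: stack=$ <A>  input=r $  — error: M[<A>, r] is empty

r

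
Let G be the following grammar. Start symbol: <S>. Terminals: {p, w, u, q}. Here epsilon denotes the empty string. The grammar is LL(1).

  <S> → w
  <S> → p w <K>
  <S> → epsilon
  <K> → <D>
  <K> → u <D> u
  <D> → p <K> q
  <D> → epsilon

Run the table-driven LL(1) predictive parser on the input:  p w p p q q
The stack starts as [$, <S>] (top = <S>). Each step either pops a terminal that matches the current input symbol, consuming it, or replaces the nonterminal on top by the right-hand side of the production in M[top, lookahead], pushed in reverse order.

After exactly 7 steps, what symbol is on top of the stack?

<D>

step 1: stack=$ <S>  input=p w p p q q $  — expand <S> → p w <K>
step 2: stack=$ <K> w p  input=p w p p q q $  — match p
step 3: stack=$ <K> w  input=w p p q q $  — match w
step 4: stack=$ <K>  input=p p q q $  — expand <K> → <D>
step 5: stack=$ <D>  input=p p q q $  — expand <D> → p <K> q
step 6: stack=$ q <K> p  input=p p q q $  — match p
step 7: stack=$ q <K>  input=p q q $  — expand <K> → <D>
Stack after step 7: $ q <D> (top = <D>).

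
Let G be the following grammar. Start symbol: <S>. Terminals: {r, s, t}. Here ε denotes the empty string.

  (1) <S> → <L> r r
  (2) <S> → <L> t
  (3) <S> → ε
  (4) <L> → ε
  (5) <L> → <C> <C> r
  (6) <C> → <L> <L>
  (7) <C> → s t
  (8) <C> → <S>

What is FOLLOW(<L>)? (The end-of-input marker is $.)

{r, s, t}

FIRST(<S>) = {ε, r, s, t}  (via <L> r r, <L> t)
FIRST(<L>) = {ε, r, s, t}  (via <C> <C> r)
FIRST(<C>) = {ε, r, s, t}  (via <L> <L>, <S>)
FOLLOW(<S>) includes $ since <S> is the start symbol.
FOLLOW(<C>): in <L>→<C> <C> r (occurrence 1), <C> is followed by <C> r with FIRST {r, s, t}; in <L>→<C> <C> r (occurrence 2), <C> is followed by r with FIRST {r}. Thus FOLLOW(<C>) = {r, s, t}.
FOLLOW(<S>): in <C>→<S>, the suffix after <S> is empty, so FOLLOW(<S>) ⊇ FOLLOW(<C>) = {r, s, t}. Thus FOLLOW(<S>) = {$, r, s, t}.
FOLLOW(<L>): in <S>→<L> r r, <L> is followed by r r with FIRST {r}; in <S>→<L> t, <L> is followed by t with FIRST {t}; in <C>→<L> <L> (occurrence 1), <L> is followed by <L> with FIRST {ε, r, s, t}; in <C>→<L> <L> (occurrence 1), the suffix after <L> is nullable, so FOLLOW(<L>) ⊇ FOLLOW(<C>) = {r, s, t}; in <C>→<L> <L> (occurrence 2), the suffix after <L> is empty, so FOLLOW(<L>) ⊇ FOLLOW(<C>) = {r, s, t}. Thus FOLLOW(<L>) = {r, s, t}.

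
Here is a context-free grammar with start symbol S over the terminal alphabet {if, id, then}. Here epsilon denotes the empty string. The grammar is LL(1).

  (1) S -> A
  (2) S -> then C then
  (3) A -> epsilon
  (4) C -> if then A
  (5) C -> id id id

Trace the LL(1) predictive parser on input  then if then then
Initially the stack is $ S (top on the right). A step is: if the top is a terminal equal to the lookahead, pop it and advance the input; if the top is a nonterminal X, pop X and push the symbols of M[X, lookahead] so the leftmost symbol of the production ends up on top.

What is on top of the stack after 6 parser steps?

then

     Stack             Input                Action
  1  $ S               then if then then $  expand S -> then C then
  2  $ then C then     then if then then $  match then
  3  $ then C          if then then $       expand C -> if then A
  4  $ then A then if  if then then $       match if
  5  $ then A then     then then $          match then
  6  $ then A          then $               expand A -> epsilon
Stack after step 6: $ then (top = then).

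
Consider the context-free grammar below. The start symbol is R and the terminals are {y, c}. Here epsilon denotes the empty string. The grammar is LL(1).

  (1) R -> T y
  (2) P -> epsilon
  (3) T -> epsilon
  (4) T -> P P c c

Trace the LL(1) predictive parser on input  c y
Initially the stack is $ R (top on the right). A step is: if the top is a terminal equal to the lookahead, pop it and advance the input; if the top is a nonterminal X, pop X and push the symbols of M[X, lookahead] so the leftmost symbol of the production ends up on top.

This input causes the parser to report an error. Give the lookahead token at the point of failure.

y

step 1: stack=$ R  input=c y $  — expand R -> T y
step 2: stack=$ y T  input=c y $  — expand T -> P P c c
step 3: stack=$ y c c P P  input=c y $  — expand P -> epsilon
step 4: stack=$ y c c P  input=c y $  — expand P -> epsilon
step 5: stack=$ y c c  input=c y $  — match c
step 6: stack=$ y c  input=y $  — error: top is terminal c but lookahead is y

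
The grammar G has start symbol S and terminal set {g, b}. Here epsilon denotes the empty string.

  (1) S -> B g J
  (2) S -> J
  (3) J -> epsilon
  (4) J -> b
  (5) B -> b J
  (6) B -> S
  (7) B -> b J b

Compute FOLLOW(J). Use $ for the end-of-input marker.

{$, b, g}

FIRST(J): from J->epsilon we get {epsilon}; from J->b we get {b}. So FIRST(J) = {epsilon, b}.
FIRST(S): from S->B g J we get {b, g}; from S->J we get {epsilon, b}. So FIRST(S) = {epsilon, b, g}.
FIRST(B): from B->b J we get {b}; from B->S we get {epsilon, b, g}; from B->b J b we get {b}. So FIRST(B) = {epsilon, b, g}.
FOLLOW(S) includes $ since S is the start symbol.
FOLLOW(B): in S->B g J, B is followed by g J with FIRST {g}. Thus FOLLOW(B) = {g}.
FOLLOW(S): in B->S, the suffix after S is empty, so FOLLOW(S) ⊇ FOLLOW(B) = {g}. Thus FOLLOW(S) = {$, g}.
FOLLOW(J): in S->B g J, the suffix after J is empty, so FOLLOW(J) ⊇ FOLLOW(S) = {$, g}; in S->J, the suffix after J is empty, so FOLLOW(J) ⊇ FOLLOW(S) = {$, g}; in B->b J, the suffix after J is empty, so FOLLOW(J) ⊇ FOLLOW(B) = {g}; in B->b J b, J is followed by b with FIRST {b}. Thus FOLLOW(J) = {$, b, g}.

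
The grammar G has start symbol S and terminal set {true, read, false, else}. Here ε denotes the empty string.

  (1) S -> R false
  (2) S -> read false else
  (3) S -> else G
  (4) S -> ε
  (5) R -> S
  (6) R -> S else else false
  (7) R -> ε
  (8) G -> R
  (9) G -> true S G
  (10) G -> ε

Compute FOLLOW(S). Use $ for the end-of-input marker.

FIRST(S) = {ε, else, false, read}  (via R false)
FIRST(R) = {ε, else, false, read}  (via S, S else else false)
FIRST(G) = {ε, else, false, read, true}  (via R)
FOLLOW(S) includes $ since S is the start symbol.
FOLLOW(S): in R->S, the suffix after S is empty, so FOLLOW(S) ⊇ FOLLOW(R) = {$, else, false, read, true}; in R->S else else false, S is followed by else else false with FIRST {else}; in G->true S G, S is followed by G with FIRST {ε, else, false, read, true}; in G->true S G, the suffix after S is nullable, so FOLLOW(S) ⊇ FOLLOW(G) = {$, else, false, read, true}. Thus FOLLOW(S) = {$, else, false, read, true}.
FOLLOW(G): in S->else G, the suffix after G is empty, so FOLLOW(G) ⊇ FOLLOW(S) = {$, else, false, read, true}; in G->true S G, the suffix after G is empty (adds nothing new). Thus FOLLOW(G) = {$, else, false, read, true}.
FOLLOW(R): in S->R false, R is followed by false with FIRST {false}; in G->R, the suffix after R is empty, so FOLLOW(R) ⊇ FOLLOW(G) = {$, else, false, read, true}. Thus FOLLOW(R) = {$, else, false, read, true}.

{$, else, false, read, true}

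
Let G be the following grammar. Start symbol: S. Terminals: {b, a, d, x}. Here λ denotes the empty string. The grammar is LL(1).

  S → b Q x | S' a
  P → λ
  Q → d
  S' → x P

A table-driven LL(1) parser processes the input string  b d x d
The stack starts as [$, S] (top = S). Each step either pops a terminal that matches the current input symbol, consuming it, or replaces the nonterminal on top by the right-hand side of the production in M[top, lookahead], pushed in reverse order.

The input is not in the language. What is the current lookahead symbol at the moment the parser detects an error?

d

     Stack    Input      Action
  1  $ S      b d x d $  expand S → b Q x
  2  $ x Q b  b d x d $  match b
  3  $ x Q    d x d $    expand Q → d
  4  $ x d    d x d $    match d
  5  $ x      x d $      match x
  6  $        d $        error: stack empty but input remains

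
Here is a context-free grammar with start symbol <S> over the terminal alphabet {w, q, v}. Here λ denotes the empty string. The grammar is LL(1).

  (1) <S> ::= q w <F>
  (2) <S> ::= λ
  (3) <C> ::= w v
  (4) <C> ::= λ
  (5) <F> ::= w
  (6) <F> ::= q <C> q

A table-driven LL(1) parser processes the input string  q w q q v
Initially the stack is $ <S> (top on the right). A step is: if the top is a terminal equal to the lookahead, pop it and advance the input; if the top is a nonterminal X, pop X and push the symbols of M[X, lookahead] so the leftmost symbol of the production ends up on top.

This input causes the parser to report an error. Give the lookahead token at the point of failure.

v

     Stack      Input        Action
  1  $ <S>      q w q q v $  expand <S> ::= q w <F>
  2  $ <F> w q  q w q q v $  match q
  3  $ <F> w    w q q v $    match w
  4  $ <F>      q q v $      expand <F> ::= q <C> q
  5  $ q <C> q  q q v $      match q
  6  $ q <C>    q v $        expand <C> ::= λ
  7  $ q        q v $        match q
  8  $          v $          error: stack empty but input remains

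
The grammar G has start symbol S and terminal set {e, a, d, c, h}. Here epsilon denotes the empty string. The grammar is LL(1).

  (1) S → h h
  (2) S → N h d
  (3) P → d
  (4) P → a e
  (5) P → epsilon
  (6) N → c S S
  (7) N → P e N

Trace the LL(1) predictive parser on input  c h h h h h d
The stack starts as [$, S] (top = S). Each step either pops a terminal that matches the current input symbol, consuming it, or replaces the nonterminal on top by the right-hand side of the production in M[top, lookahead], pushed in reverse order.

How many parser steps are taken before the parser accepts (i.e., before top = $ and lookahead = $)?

11

      Stack        Input            Action
   1  $ S          c h h h h h d $  expand S → N h d
   2  $ d h N      c h h h h h d $  expand N → c S S
   3  $ d h S S c  c h h h h h d $  match c
   4  $ d h S S    h h h h h d $    expand S → h h
   5  $ d h S h h  h h h h h d $    match h
   6  $ d h S h    h h h h d $      match h
   7  $ d h S      h h h d $        expand S → h h
   8  $ d h h h    h h h d $        match h
   9  $ d h h      h h d $          match h
  10  $ d h        h d $            match h
  11  $ d          d $              match d
Accept reached after 11 steps.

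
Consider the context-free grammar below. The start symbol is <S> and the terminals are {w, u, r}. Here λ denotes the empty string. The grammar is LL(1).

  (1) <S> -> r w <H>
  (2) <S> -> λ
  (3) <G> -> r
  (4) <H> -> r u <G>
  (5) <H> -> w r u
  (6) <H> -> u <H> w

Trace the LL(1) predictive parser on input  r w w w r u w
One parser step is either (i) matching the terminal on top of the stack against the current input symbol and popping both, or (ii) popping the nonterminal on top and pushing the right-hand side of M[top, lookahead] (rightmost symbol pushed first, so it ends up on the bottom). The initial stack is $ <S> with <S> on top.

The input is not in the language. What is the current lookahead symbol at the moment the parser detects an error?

     Stack      Input            Action
  1  $ <S>      r w w w r u w $  expand <S> -> r w <H>
  2  $ <H> w r  r w w w r u w $  match r
  3  $ <H> w    w w w r u w $    match w
  4  $ <H>      w w r u w $      expand <H> -> w r u
  5  $ u r w    w w r u w $      match w
  6  $ u r      w r u w $        error: top is terminal r but lookahead is w

w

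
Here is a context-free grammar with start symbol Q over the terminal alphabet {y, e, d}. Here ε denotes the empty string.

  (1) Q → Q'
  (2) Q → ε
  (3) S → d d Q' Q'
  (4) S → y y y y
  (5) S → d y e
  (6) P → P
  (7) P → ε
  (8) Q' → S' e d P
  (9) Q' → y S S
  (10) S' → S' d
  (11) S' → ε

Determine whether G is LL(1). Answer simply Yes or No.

FIRST(Q) = {ε, d, e, y}
FIRST(S) = {d, y}
FIRST(P) = {ε}
FIRST(Q') = {d, e, y}
FIRST(S') = {ε, d}
FOLLOW(Q) = {$}
FOLLOW(S) = {$, d, e, y}
FOLLOW(P) = {$, d, e, y}
FOLLOW(Q') = {$, d, e, y}
FOLLOW(S') = {d, e}
Cell M[P, $] receives both P → P and P → ε — the grammar is not LL(1).

No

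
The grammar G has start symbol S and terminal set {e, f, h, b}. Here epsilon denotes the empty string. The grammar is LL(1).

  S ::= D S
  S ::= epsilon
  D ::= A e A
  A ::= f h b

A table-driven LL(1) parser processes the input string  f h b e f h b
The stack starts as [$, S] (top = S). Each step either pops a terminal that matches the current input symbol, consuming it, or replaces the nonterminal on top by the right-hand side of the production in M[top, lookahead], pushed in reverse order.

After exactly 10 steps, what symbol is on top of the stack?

b

step 1: stack=$ S  input=f h b e f h b $  — expand S ::= D S
step 2: stack=$ S D  input=f h b e f h b $  — expand D ::= A e A
step 3: stack=$ S A e A  input=f h b e f h b $  — expand A ::= f h b
step 4: stack=$ S A e b h f  input=f h b e f h b $  — match f
step 5: stack=$ S A e b h  input=h b e f h b $  — match h
step 6: stack=$ S A e b  input=b e f h b $  — match b
step 7: stack=$ S A e  input=e f h b $  — match e
step 8: stack=$ S A  input=f h b $  — expand A ::= f h b
step 9: stack=$ S b h f  input=f h b $  — match f
step 10: stack=$ S b h  input=h b $  — match h
Stack after step 10: $ S b (top = b).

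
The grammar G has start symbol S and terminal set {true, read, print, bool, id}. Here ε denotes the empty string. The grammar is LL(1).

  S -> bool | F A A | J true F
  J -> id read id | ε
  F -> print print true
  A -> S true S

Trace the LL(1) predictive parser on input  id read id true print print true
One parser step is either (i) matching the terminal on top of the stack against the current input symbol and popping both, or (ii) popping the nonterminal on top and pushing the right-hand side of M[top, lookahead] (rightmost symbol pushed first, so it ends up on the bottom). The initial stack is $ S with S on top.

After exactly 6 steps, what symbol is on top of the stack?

     Stack                Input                               Action
  1  $ S                  id read id true print print true $  expand S -> J true F
  2  $ F true J           id read id true print print true $  expand J -> id read id
  3  $ F true id read id  id read id true print print true $  match id
  4  $ F true id read     read id true print print true $     match read
  5  $ F true id          id true print print true $          match id
  6  $ F true             true print print true $             match true
Stack after step 6: $ F (top = F).

F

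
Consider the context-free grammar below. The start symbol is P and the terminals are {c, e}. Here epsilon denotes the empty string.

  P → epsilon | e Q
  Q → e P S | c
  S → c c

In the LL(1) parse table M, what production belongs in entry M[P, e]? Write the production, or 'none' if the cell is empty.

P → e Q

FIRST(P): from P→epsilon we get {epsilon}; from P→e Q we get {e}. So FIRST(P) = {epsilon, e}.
FIRST(Q): from Q→e P S we get {e}; from Q→c we get {c}. So FIRST(Q) = {c, e}.
FIRST(S): from S→c c we get {c}. So FIRST(S) = {c}.
FOLLOW(P) includes $ since P is the start symbol.
FOLLOW(P): in Q→e P S, P is followed by S with FIRST {c}. Thus FOLLOW(P) = {$, c}.
For P → epsilon: FIRST(epsilon) = {epsilon}, so it goes in M[P, t] for t ∈ {}; since epsilon ∈ FIRST, also for every t ∈ FOLLOW(P) = {$, c}.
For P → e Q: FIRST(e Q) = {e}, so it goes in M[P, t] for t ∈ {e}.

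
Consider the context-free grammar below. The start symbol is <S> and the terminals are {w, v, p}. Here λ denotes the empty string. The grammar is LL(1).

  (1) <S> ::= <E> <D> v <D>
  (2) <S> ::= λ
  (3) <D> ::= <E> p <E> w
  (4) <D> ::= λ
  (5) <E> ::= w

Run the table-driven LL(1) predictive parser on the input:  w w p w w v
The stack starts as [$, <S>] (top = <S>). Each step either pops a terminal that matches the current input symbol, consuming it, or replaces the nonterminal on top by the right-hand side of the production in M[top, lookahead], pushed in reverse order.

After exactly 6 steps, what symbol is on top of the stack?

p

     Stack                Input          Action
  1  $ <S>                w w p w w v $  expand <S> ::= <E> <D> v <D>
  2  $ <D> v <D> <E>      w w p w w v $  expand <E> ::= w
  3  $ <D> v <D> w        w w p w w v $  match w
  4  $ <D> v <D>          w p w w v $    expand <D> ::= <E> p <E> w
  5  $ <D> v w <E> p <E>  w p w w v $    expand <E> ::= w
  6  $ <D> v w <E> p w    w p w w v $    match w
Stack after step 6: $ <D> v w <E> p (top = p).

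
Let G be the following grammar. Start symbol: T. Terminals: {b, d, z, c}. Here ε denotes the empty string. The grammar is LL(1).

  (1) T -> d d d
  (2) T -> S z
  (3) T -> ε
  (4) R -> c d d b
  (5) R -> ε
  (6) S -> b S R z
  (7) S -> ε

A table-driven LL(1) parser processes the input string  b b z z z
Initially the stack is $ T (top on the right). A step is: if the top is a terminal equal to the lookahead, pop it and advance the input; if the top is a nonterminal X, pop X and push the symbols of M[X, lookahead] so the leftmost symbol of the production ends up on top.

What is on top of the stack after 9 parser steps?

z

step 1: stack=$ T  input=b b z z z $  — expand T -> S z
step 2: stack=$ z S  input=b b z z z $  — expand S -> b S R z
step 3: stack=$ z z R S b  input=b b z z z $  — match b
step 4: stack=$ z z R S  input=b z z z $  — expand S -> b S R z
step 5: stack=$ z z R z R S b  input=b z z z $  — match b
step 6: stack=$ z z R z R S  input=z z z $  — expand S -> ε
step 7: stack=$ z z R z R  input=z z z $  — expand R -> ε
step 8: stack=$ z z R z  input=z z z $  — match z
step 9: stack=$ z z R  input=z z $  — expand R -> ε
Stack after step 9: $ z z (top = z).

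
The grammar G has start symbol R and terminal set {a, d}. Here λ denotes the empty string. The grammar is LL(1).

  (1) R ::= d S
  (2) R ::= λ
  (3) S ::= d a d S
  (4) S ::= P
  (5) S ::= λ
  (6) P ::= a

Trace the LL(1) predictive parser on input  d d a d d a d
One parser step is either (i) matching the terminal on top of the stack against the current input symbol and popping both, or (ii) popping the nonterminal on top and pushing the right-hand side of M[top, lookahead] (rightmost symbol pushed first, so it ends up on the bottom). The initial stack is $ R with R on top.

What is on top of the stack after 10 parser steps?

S

step 1: stack=$ R  input=d d a d d a d $  — expand R ::= d S
step 2: stack=$ S d  input=d d a d d a d $  — match d
step 3: stack=$ S  input=d a d d a d $  — expand S ::= d a d S
step 4: stack=$ S d a d  input=d a d d a d $  — match d
step 5: stack=$ S d a  input=a d d a d $  — match a
step 6: stack=$ S d  input=d d a d $  — match d
step 7: stack=$ S  input=d a d $  — expand S ::= d a d S
step 8: stack=$ S d a d  input=d a d $  — match d
step 9: stack=$ S d a  input=a d $  — match a
step 10: stack=$ S d  input=d $  — match d
Stack after step 10: $ S (top = S).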